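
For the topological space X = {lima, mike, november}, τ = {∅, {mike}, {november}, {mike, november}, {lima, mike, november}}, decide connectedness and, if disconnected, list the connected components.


(X, τ) is connected.

Find clopen sets (U ∈ τ with X ∖ U ∈ τ):
  U = ∅, X ∖ U = {lima, mike, november} — both open, so U is clopen.
  U = {lima, mike, november}, X ∖ U = ∅ — both open, so U is clopen.
Only trivial clopens (∅ and X) exist, so (X, τ) is connected.
Compute connected components by grouping points that agree on all clopens:
  component: {lima, mike, november}


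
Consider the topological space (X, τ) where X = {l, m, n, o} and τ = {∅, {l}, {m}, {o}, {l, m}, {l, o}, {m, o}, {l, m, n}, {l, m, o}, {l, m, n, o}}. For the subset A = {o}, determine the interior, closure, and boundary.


int(A) = {o}, cl(A) = {o}, ∂A = ∅.

Closed sets in (X, τ) are complements of opens:
  closed(X, τ) = {∅, {n}, {o}, {l, n}, {m, n}, {n, o}, {l, m, n}, {l, n, o}, {m, n, o}, {l, m, n, o}}.
int(A) = ⋃ {U ∈ τ : U ⊆ A}. Opens contained in A: ∅, {o}.
Taking the union of these: int(A) = {o}.
cl(A) = ⋂ {C closed : A ⊆ C}. Closed sets containing A: {o}, {n, o}, {l, n, o}, {m, n, o}, {l, m, n, o}.
Intersecting these: cl(A) = {o}.
∂A = cl(A) ∖ int(A) = {o} ∖ {o} = ∅.


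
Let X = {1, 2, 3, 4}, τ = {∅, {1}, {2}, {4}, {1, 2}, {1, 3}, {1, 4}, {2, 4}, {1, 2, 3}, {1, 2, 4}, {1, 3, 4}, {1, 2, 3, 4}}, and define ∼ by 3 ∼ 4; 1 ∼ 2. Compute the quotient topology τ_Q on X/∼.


X/∼ = {[1=2], [3=4]}; |τ_Q| = 3.

Equivalence classes: [1=2], [3=4].
Quotient map π: X → X/∼ sends 1 ↦ [1=2], 2 ↦ [1=2], 3 ↦ [3=4], 4 ↦ [3=4].
For each subset V ⊆ X/∼, compute π^{-1}(V) ⊆ X and check whether π^{-1}(V) ∈ τ. V is open in τ_Q iff π^{-1}(V) ∈ τ.
  V = {}: π^{-1}(V) = ∅ ∈ τ ✓.
  V = {[1=2]}: π^{-1}(V) = {1, 2} ∈ τ ✓.
  V = {[3=4]}: π^{-1}(V) = {3, 4} ∉ τ ✗.
  V = {[1=2], [3=4]}: π^{-1}(V) = {1, 2, 3, 4} ∈ τ ✓.
Open sets in the quotient: τ_Q = {{}, {[1=2]}, {[1=2], [3=4]}} (3 elements).


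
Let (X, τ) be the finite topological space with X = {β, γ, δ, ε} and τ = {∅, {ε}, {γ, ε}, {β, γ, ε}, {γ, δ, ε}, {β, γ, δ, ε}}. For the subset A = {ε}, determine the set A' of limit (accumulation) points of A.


A' = {β, γ, δ}

For each x ∈ X, list the open sets U ∈ τ with x ∈ U, then check whether U ∩ (A ∖ {x}) ≠ ∅ for every such U.
  x = β: opens ∋ x are {β, γ, ε}, {β, γ, δ, ε}; each meets A ∖ {β}, so x IS a limit point.
  x = γ: opens ∋ x are {γ, ε}, {β, γ, ε}, {γ, δ, ε}, {β, γ, δ, ε}; each meets A ∖ {γ}, so x IS a limit point.
  x = δ: opens ∋ x are {γ, δ, ε}, {β, γ, δ, ε}; each meets A ∖ {δ}, so x IS a limit point.
  x = ε: open {ε} ∋ x has {ε} ∩ (A ∖ {ε}) = ∅, so x is NOT a limit point.
Collecting: A' = {β, γ, δ}.


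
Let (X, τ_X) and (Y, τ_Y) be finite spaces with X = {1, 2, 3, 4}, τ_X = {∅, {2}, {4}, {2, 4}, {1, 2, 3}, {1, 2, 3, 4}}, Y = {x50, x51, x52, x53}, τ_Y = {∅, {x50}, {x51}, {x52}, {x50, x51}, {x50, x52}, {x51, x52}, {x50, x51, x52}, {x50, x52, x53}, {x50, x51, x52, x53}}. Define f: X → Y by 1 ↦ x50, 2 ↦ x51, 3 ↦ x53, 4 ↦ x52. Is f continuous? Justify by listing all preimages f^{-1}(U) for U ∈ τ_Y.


f is NOT continuous.

Compute f^{-1}(U) for each U ∈ τ_Y:
  U = ∅: f^{-1}(U) = ∅ ∈ τ_X ✓.
  U = {x50}: f^{-1}(U) = {1} ∉ τ_X ✗.
  U = {x51}: f^{-1}(U) = {2} ∈ τ_X ✓.
  U = {x52}: f^{-1}(U) = {4} ∈ τ_X ✓.
  U = {x50, x51}: f^{-1}(U) = {1, 2} ∉ τ_X ✗.
  U = {x50, x52}: f^{-1}(U) = {1, 4} ∉ τ_X ✗.
  U = {x51, x52}: f^{-1}(U) = {2, 4} ∈ τ_X ✓.
  U = {x50, x51, x52}: f^{-1}(U) = {1, 2, 4} ∉ τ_X ✗.
  U = {x50, x52, x53}: f^{-1}(U) = {1, 3, 4} ∉ τ_X ✗.
  U = {x50, x51, x52, x53}: f^{-1}(U) = {1, 2, 3, 4} ∈ τ_X ✓.
Found U = {x50} with f^{-1}(U) = {1} not in τ_X. Therefore f is NOT continuous.


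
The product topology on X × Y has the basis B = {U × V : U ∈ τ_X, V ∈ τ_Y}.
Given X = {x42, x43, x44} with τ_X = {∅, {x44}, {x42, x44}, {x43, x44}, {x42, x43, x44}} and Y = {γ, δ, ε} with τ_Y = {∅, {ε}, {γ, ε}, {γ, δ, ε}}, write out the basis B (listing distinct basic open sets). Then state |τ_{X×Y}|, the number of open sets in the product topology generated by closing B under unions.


Basis B = {∅ × ∅, {x44} × {ε}, {x42, x44} × {ε}, {x43, x44} × {ε}, {x44} × {γ, ε}, {x42, x43, x44} × {ε}, {x44} × {γ, δ, ε}, {x42, x44} × {γ, ε}, {x43, x44} × {γ, ε}, {x42, x44} × {γ, δ, ε}, {x42, x43, x44} × {γ, ε}, {x43, x44} × {γ, δ, ε}, {x42, x43, x44} × {γ, δ, ε}}; |τ_{X×Y}| = 30.

Enumerate products U × V with U ∈ τ_X, V ∈ τ_Y (deduplicated):
  ∅ × ∅ = {} (∅)
  {x44} × {ε} = {(x44,ε)}
  {x42, x44} × {ε} = {(x42,ε), (x44,ε)}
  {x43, x44} × {ε} = {(x43,ε), (x44,ε)}
  {x44} × {γ, ε} = {(x44,γ), (x44,ε)}
  {x42, x43, x44} × {ε} = {(x42,ε), (x43,ε), (x44,ε)}
  {x44} × {γ, δ, ε} = {(x44,γ), (x44,δ), (x44,ε)}
  {x42, x44} × {γ, ε} = {(x42,γ), (x42,ε), (x44,γ), (x44,ε)}
  {x43, x44} × {γ, ε} = {(x43,γ), (x43,ε), (x44,γ), (x44,ε)}
  {x42, x44} × {γ, δ, ε} = {(x42,γ), (x42,δ), (x42,ε), (x44,γ), (x44,δ), (x44,ε)}
  {x42, x43, x44} × {γ, ε} = {(x42,γ), (x42,ε), (x43,γ), (x43,ε), (x44,γ), (x44,ε)}
  {x43, x44} × {γ, δ, ε} = {(x43,γ), (x43,δ), (x43,ε), (x44,γ), (x44,δ), (x44,ε)}
  {x42, x43, x44} × {γ, δ, ε} = {(x42,γ), (x42,δ), (x42,ε), (x43,γ), (x43,δ), (x43,ε), (x44,γ), (x44,δ), (x44,ε)}
These 13 distinct sets form the basis B.
Close under arbitrary unions to get τ_{X×Y}; counting gives |τ_{X×Y}| = 30.


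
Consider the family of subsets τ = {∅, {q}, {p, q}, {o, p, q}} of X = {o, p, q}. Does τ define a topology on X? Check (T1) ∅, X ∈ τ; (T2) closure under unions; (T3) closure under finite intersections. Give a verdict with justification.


τ IS a topology on X.

Axiom (T1): ∅ ∈ τ? Yes; X ∈ τ? Yes.
Axiom (T2/T3): check pairwise unions and intersections of members of τ.
All pairwise intersections and unions checked — each lies in τ. Therefore τ satisfies (T1), (T2), (T3): it IS a topology on X.


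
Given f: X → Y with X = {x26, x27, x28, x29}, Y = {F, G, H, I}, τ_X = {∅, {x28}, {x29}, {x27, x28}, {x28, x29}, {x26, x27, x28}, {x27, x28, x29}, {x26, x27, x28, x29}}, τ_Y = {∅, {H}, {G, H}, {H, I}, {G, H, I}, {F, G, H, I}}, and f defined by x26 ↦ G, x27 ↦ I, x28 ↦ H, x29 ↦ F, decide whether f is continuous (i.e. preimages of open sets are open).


f is NOT continuous.

Compute f^{-1}(U) for each U ∈ τ_Y:
  U = ∅: f^{-1}(U) = ∅ ∈ τ_X ✓.
  U = {H}: f^{-1}(U) = {x28} ∈ τ_X ✓.
  U = {G, H}: f^{-1}(U) = {x26, x28} ∉ τ_X ✗.
  U = {H, I}: f^{-1}(U) = {x27, x28} ∈ τ_X ✓.
  U = {G, H, I}: f^{-1}(U) = {x26, x27, x28} ∈ τ_X ✓.
  U = {F, G, H, I}: f^{-1}(U) = {x26, x27, x28, x29} ∈ τ_X ✓.
Found U = {G, H} with f^{-1}(U) = {x26, x28} not in τ_X. Therefore f is NOT continuous.


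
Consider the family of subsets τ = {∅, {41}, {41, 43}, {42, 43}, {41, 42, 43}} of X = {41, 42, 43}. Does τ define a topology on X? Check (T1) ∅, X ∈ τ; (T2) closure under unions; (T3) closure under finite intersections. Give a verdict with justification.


τ is NOT a topology on X.

Axiom (T1): ∅ ∈ τ? Yes; X ∈ τ? Yes.
Axiom (T2/T3): check pairwise unions and intersections of members of τ.
Counterexample for (T3): {41, 43} ∩ {42, 43} = {43} ∉ τ. Therefore τ is NOT a topology.


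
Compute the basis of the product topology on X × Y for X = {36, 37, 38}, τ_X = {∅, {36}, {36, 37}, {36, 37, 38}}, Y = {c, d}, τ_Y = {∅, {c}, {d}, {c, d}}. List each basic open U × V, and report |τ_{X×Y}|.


Basis B = {∅ × ∅, {36} × {c}, {36} × {d}, {36} × {c, d}, {36, 37} × {c}, {36, 37} × {d}, {36, 37, 38} × {c}, {36, 37, 38} × {d}, {36, 37} × {c, d}, {36, 37, 38} × {c, d}}; |τ_{X×Y}| = 16.

Enumerate products U × V with U ∈ τ_X, V ∈ τ_Y (deduplicated):
  ∅ × ∅ = {} (∅)
  {36} × {c} = {(36,c)}
  {36} × {d} = {(36,d)}
  {36} × {c, d} = {(36,c), (36,d)}
  {36, 37} × {c} = {(36,c), (37,c)}
  {36, 37} × {d} = {(36,d), (37,d)}
  {36, 37, 38} × {c} = {(36,c), (37,c), (38,c)}
  {36, 37, 38} × {d} = {(36,d), (37,d), (38,d)}
  {36, 37} × {c, d} = {(36,c), (36,d), (37,c), (37,d)}
  {36, 37, 38} × {c, d} = {(36,c), (36,d), (37,c), (37,d), (38,c), (38,d)}
These 10 distinct sets form the basis B.
Close under arbitrary unions to get τ_{X×Y}; counting gives |τ_{X×Y}| = 16.


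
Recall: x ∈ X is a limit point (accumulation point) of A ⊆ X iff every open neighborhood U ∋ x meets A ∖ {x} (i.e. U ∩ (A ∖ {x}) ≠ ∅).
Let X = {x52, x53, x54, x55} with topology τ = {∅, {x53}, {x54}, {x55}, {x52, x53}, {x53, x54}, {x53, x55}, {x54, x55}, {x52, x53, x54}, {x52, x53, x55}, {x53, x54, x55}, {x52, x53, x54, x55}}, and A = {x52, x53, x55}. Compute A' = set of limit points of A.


A' = {x52}

For each x ∈ X, list the open sets U ∈ τ with x ∈ U, then check whether U ∩ (A ∖ {x}) ≠ ∅ for every such U.
  x = x52: opens ∋ x are {x52, x53}, {x52, x53, x54}, {x52, x53, x55}, {x52, x53, x54, x55}; each meets A ∖ {x52}, so x IS a limit point.
  x = x53: open {x53} ∋ x has {x53} ∩ (A ∖ {x53}) = ∅, so x is NOT a limit point.
  x = x54: open {x54} ∋ x has {x54} ∩ (A ∖ {x54}) = ∅, so x is NOT a limit point.
  x = x55: open {x55} ∋ x has {x55} ∩ (A ∖ {x55}) = ∅, so x is NOT a limit point.
Collecting: A' = {x52}.


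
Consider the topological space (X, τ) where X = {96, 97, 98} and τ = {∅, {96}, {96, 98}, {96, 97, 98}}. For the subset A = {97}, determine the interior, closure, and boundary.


int(A) = ∅, cl(A) = {97}, ∂A = {97}.

Closed sets in (X, τ) are complements of opens:
  closed(X, τ) = {∅, {97}, {97, 98}, {96, 97, 98}}.
int(A) = ⋃ {U ∈ τ : U ⊆ A}. Opens contained in A: ∅.
Taking the union of these: int(A) = ∅.
cl(A) = ⋂ {C closed : A ⊆ C}. Closed sets containing A: {97}, {97, 98}, {96, 97, 98}.
Intersecting these: cl(A) = {97}.
∂A = cl(A) ∖ int(A) = {97} ∖ ∅ = {97}.


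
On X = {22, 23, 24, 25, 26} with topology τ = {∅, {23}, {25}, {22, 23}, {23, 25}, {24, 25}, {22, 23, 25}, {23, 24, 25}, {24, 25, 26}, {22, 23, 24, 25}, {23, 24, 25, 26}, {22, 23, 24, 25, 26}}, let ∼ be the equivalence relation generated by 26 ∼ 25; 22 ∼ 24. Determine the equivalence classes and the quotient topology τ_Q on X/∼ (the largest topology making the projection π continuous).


X/∼ = {[22=24], [23], [25=26]}; |τ_Q| = 3.

Equivalence classes: [22=24], [23], [25=26].
Quotient map π: X → X/∼ sends 22 ↦ [22=24], 23 ↦ [23], 24 ↦ [22=24], 25 ↦ [25=26], 26 ↦ [25=26].
For each subset V ⊆ X/∼, compute π^{-1}(V) ⊆ X and check whether π^{-1}(V) ∈ τ. V is open in τ_Q iff π^{-1}(V) ∈ τ.
  V = {}: π^{-1}(V) = ∅ ∈ τ ✓.
  V = {[22=24]}: π^{-1}(V) = {22, 24} ∉ τ ✗.
  V = {[23]}: π^{-1}(V) = {23} ∈ τ ✓.
  V = {[22=24], [23]}: π^{-1}(V) = {22, 23, 24} ∉ τ ✗.
  V = {[25=26]}: π^{-1}(V) = {25, 26} ∉ τ ✗.
  V = {[22=24], [25=26]}: π^{-1}(V) = {22, 24, 25, 26} ∉ τ ✗.
  V = {[23], [25=26]}: π^{-1}(V) = {23, 25, 26} ∉ τ ✗.
  V = {[22=24], [23], [25=26]}: π^{-1}(V) = {22, 23, 24, 25, 26} ∈ τ ✓.
Open sets in the quotient: τ_Q = {{}, {[23]}, {[22=24], [23], [25=26]}} (3 elements).


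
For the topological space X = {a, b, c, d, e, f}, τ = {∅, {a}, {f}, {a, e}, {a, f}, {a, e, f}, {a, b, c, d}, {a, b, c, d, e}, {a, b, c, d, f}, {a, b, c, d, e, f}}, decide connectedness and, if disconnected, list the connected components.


(X, τ) is disconnected; components = [{f}, {a, b, c, d, e}].

Find clopen sets (U ∈ τ with X ∖ U ∈ τ):
  U = ∅, X ∖ U = {a, b, c, d, e, f} — both open, so U is clopen.
  U = {f}, X ∖ U = {a, b, c, d, e} — both open, so U is clopen.
  U = {a, b, c, d, e}, X ∖ U = {f} — both open, so U is clopen.
  U = {a, b, c, d, e, f}, X ∖ U = ∅ — both open, so U is clopen.
Nontrivial clopen(s) exist: e.g. {f}. So (X, τ) is disconnected.
Compute connected components by grouping points that agree on all clopens:
  component: {f}
  component: {a, b, c, d, e}


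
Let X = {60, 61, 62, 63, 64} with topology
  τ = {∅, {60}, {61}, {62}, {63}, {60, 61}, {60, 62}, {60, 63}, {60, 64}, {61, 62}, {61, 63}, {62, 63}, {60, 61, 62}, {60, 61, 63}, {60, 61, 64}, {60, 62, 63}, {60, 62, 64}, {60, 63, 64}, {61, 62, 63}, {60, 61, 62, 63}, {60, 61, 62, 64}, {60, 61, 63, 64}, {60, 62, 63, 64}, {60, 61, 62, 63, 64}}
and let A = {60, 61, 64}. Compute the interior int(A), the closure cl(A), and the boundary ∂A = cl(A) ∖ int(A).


int(A) = {60, 61, 64}, cl(A) = {60, 61, 64}, ∂A = ∅.

Closed sets in (X, τ) are complements of opens:
  closed(X, τ) = {∅, {61}, {62}, {63}, {64}, {60, 64}, {61, 62}, {61, 63}, {61, 64}, {62, 63}, {62, 64}, {63, 64}, {60, 61, 64}, {60, 62, 64}, {60, 63, 64}, {61, 62, 63}, {61, 62, 64}, {61, 63, 64}, {62, 63, 64}, {60, 61, 62, 64}, {60, 61, 63, 64}, {60, 62, 63, 64}, {61, 62, 63, 64}, {60, 61, 62, 63, 64}}.
int(A) = ⋃ {U ∈ τ : U ⊆ A}. Opens contained in A: ∅, {60}, {61}, {60, 61}, {60, 64}, {60, 61, 64}.
Taking the union of these: int(A) = {60, 61, 64}.
cl(A) = ⋂ {C closed : A ⊆ C}. Closed sets containing A: {60, 61, 64}, {60, 61, 62, 64}, {60, 61, 63, 64}, {60, 61, 62, 63, 64}.
Intersecting these: cl(A) = {60, 61, 64}.
∂A = cl(A) ∖ int(A) = {60, 61, 64} ∖ {60, 61, 64} = ∅.


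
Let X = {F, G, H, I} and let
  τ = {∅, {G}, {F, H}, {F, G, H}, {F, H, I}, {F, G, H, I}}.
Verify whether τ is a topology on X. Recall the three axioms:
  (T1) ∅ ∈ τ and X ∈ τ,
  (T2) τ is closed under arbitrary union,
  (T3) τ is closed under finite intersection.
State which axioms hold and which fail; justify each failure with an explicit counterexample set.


τ IS a topology on X.

Axiom (T1): ∅ ∈ τ? Yes; X ∈ τ? Yes.
Axiom (T2/T3): check pairwise unions and intersections of members of τ.
All pairwise intersections and unions checked — each lies in τ. Therefore τ satisfies (T1), (T2), (T3): it IS a topology on X.


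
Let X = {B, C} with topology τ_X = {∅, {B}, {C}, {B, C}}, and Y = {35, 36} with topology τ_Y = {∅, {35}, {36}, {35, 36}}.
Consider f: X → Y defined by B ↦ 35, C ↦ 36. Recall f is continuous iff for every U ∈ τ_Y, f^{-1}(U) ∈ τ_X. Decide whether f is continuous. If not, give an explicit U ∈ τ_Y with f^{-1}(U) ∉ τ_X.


f IS continuous.

Compute f^{-1}(U) for each U ∈ τ_Y:
  U = ∅: f^{-1}(U) = ∅ ∈ τ_X ✓.
  U = {35}: f^{-1}(U) = {B} ∈ τ_X ✓.
  U = {36}: f^{-1}(U) = {C} ∈ τ_X ✓.
  U = {35, 36}: f^{-1}(U) = {B, C} ∈ τ_X ✓.
Every preimage lies in τ_X, so f IS continuous.


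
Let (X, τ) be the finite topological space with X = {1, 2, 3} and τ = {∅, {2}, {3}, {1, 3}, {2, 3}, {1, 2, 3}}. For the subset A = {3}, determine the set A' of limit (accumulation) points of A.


A' = {1}

For each x ∈ X, list the open sets U ∈ τ with x ∈ U, then check whether U ∩ (A ∖ {x}) ≠ ∅ for every such U.
  x = 1: opens ∋ x are {1, 3}, {1, 2, 3}; each meets A ∖ {1}, so x IS a limit point.
  x = 2: open {2} ∋ x has {2} ∩ (A ∖ {2}) = ∅, so x is NOT a limit point.
  x = 3: open {3} ∋ x has {3} ∩ (A ∖ {3}) = ∅, so x is NOT a limit point.
Collecting: A' = {1}.


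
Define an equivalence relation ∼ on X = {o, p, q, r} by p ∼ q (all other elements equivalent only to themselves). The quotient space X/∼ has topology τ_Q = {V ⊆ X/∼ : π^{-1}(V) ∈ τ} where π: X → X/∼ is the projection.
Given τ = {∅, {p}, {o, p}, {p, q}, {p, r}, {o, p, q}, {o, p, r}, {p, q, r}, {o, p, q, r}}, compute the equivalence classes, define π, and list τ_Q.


X/∼ = {[o], [p=q], [r]}; |τ_Q| = 5.

Equivalence classes: [o], [p=q], [r].
Quotient map π: X → X/∼ sends o ↦ [o], p ↦ [p=q], q ↦ [p=q], r ↦ [r].
For each subset V ⊆ X/∼, compute π^{-1}(V) ⊆ X and check whether π^{-1}(V) ∈ τ. V is open in τ_Q iff π^{-1}(V) ∈ τ.
  V = {}: π^{-1}(V) = ∅ ∈ τ ✓.
  V = {[o]}: π^{-1}(V) = {o} ∉ τ ✗.
  V = {[p=q]}: π^{-1}(V) = {p, q} ∈ τ ✓.
  V = {[o], [p=q]}: π^{-1}(V) = {o, p, q} ∈ τ ✓.
  V = {[r]}: π^{-1}(V) = {r} ∉ τ ✗.
  V = {[o], [r]}: π^{-1}(V) = {o, r} ∉ τ ✗.
  V = {[p=q], [r]}: π^{-1}(V) = {p, q, r} ∈ τ ✓.
  V = {[o], [p=q], [r]}: π^{-1}(V) = {o, p, q, r} ∈ τ ✓.
Open sets in the quotient: τ_Q = {{}, {[p=q]}, {[o], [p=q]}, {[p=q], [r]}, {[o], [p=q], [r]}} (5 elements).


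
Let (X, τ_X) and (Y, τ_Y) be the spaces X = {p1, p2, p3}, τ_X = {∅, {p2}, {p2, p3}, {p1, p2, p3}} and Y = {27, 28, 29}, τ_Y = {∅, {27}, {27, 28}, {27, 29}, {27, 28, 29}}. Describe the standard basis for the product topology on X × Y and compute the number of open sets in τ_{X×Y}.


Basis B = {∅ × ∅, {p2} × {27}, {p2} × {27, 28}, {p2} × {27, 29}, {p2, p3} × {27}, {p1, p2, p3} × {27}, {p2} × {27, 28, 29}, {p2, p3} × {27, 28}, {p2, p3} × {27, 29}, {p1, p2, p3} × {27, 28}, {p1, p2, p3} × {27, 29}, {p2, p3} × {27, 28, 29}, {p1, p2, p3} × {27, 28, 29}}; |τ_{X×Y}| = 30.

Enumerate products U × V with U ∈ τ_X, V ∈ τ_Y (deduplicated):
  ∅ × ∅ = {} (∅)
  {p2} × {27} = {(p2,27)}
  {p2} × {27, 28} = {(p2,27), (p2,28)}
  {p2} × {27, 29} = {(p2,27), (p2,29)}
  {p2, p3} × {27} = {(p2,27), (p3,27)}
  {p1, p2, p3} × {27} = {(p1,27), (p2,27), (p3,27)}
  {p2} × {27, 28, 29} = {(p2,27), (p2,28), (p2,29)}
  {p2, p3} × {27, 28} = {(p2,27), (p2,28), (p3,27), (p3,28)}
  {p2, p3} × {27, 29} = {(p2,27), (p2,29), (p3,27), (p3,29)}
  {p1, p2, p3} × {27, 28} = {(p1,27), (p1,28), (p2,27), (p2,28), (p3,27), (p3,28)}
  {p1, p2, p3} × {27, 29} = {(p1,27), (p1,29), (p2,27), (p2,29), (p3,27), (p3,29)}
  {p2, p3} × {27, 28, 29} = {(p2,27), (p2,28), (p2,29), (p3,27), (p3,28), (p3,29)}
  {p1, p2, p3} × {27, 28, 29} = {(p1,27), (p1,28), (p1,29), (p2,27), (p2,28), (p2,29), (p3,27), (p3,28), (p3,29)}
These 13 distinct sets form the basis B.
Close under arbitrary unions to get τ_{X×Y}; counting gives |τ_{X×Y}| = 30.


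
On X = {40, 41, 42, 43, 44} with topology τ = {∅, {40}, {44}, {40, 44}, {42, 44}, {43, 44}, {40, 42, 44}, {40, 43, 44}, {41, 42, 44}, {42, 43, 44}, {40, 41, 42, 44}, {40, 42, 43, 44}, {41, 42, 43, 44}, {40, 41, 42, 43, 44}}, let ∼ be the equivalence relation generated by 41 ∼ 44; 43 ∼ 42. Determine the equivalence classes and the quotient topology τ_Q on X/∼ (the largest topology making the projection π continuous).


X/∼ = {[40], [41=44], [42=43]}; |τ_Q| = 4.

Equivalence classes: [40], [41=44], [42=43].
Quotient map π: X → X/∼ sends 40 ↦ [40], 41 ↦ [41=44], 42 ↦ [42=43], 43 ↦ [42=43], 44 ↦ [41=44].
For each subset V ⊆ X/∼, compute π^{-1}(V) ⊆ X and check whether π^{-1}(V) ∈ τ. V is open in τ_Q iff π^{-1}(V) ∈ τ.
  V = {}: π^{-1}(V) = ∅ ∈ τ ✓.
  V = {[40]}: π^{-1}(V) = {40} ∈ τ ✓.
  V = {[41=44]}: π^{-1}(V) = {41, 44} ∉ τ ✗.
  V = {[40], [41=44]}: π^{-1}(V) = {40, 41, 44} ∉ τ ✗.
  V = {[42=43]}: π^{-1}(V) = {42, 43} ∉ τ ✗.
  V = {[40], [42=43]}: π^{-1}(V) = {40, 42, 43} ∉ τ ✗.
  V = {[41=44], [42=43]}: π^{-1}(V) = {41, 42, 43, 44} ∈ τ ✓.
  V = {[40], [41=44], [42=43]}: π^{-1}(V) = {40, 41, 42, 43, 44} ∈ τ ✓.
Open sets in the quotient: τ_Q = {{}, {[40]}, {[41=44], [42=43]}, {[40], [41=44], [42=43]}} (4 elements).


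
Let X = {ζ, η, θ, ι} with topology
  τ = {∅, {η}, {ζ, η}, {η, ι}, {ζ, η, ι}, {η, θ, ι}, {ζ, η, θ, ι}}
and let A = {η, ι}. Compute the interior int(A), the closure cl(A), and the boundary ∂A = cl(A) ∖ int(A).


int(A) = {η, ι}, cl(A) = {ζ, η, θ, ι}, ∂A = {ζ, θ}.

Closed sets in (X, τ) are complements of opens:
  closed(X, τ) = {∅, {ζ}, {θ}, {ζ, θ}, {θ, ι}, {ζ, θ, ι}, {ζ, η, θ, ι}}.
int(A) = ⋃ {U ∈ τ : U ⊆ A}. Opens contained in A: ∅, {η}, {η, ι}.
Taking the union of these: int(A) = {η, ι}.
cl(A) = ⋂ {C closed : A ⊆ C}. Closed sets containing A: {ζ, η, θ, ι}.
Intersecting these: cl(A) = {ζ, η, θ, ι}.
∂A = cl(A) ∖ int(A) = {ζ, η, θ, ι} ∖ {η, ι} = {ζ, θ}.


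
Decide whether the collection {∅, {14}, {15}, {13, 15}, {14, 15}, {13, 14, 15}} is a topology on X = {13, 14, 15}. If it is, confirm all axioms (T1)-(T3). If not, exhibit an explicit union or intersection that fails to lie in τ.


τ IS a topology on X.

Axiom (T1): ∅ ∈ τ? Yes; X ∈ τ? Yes.
Axiom (T2/T3): check pairwise unions and intersections of members of τ.
All pairwise intersections and unions checked — each lies in τ. Therefore τ satisfies (T1), (T2), (T3): it IS a topology on X.


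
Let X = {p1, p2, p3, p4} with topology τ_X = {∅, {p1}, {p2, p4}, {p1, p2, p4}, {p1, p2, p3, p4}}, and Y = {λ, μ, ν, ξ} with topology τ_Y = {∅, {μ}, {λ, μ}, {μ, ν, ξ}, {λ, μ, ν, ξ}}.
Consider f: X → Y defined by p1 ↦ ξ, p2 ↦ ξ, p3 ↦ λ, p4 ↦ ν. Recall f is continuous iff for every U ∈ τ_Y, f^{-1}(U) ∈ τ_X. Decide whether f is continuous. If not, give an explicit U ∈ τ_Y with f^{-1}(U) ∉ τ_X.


f is NOT continuous.

Compute f^{-1}(U) for each U ∈ τ_Y:
  U = ∅: f^{-1}(U) = ∅ ∈ τ_X ✓.
  U = {μ}: f^{-1}(U) = ∅ ∈ τ_X ✓.
  U = {λ, μ}: f^{-1}(U) = {p3} ∉ τ_X ✗.
  U = {μ, ν, ξ}: f^{-1}(U) = {p1, p2, p4} ∈ τ_X ✓.
  U = {λ, μ, ν, ξ}: f^{-1}(U) = {p1, p2, p3, p4} ∈ τ_X ✓.
Found U = {λ, μ} with f^{-1}(U) = {p3} not in τ_X. Therefore f is NOT continuous.


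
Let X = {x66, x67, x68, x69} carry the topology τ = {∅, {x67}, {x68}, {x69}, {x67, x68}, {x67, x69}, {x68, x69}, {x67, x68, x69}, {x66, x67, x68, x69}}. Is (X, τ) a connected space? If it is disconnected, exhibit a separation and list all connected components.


(X, τ) is connected.

Find clopen sets (U ∈ τ with X ∖ U ∈ τ):
  U = ∅, X ∖ U = {x66, x67, x68, x69} — both open, so U is clopen.
  U = {x66, x67, x68, x69}, X ∖ U = ∅ — both open, so U is clopen.
Only trivial clopens (∅ and X) exist, so (X, τ) is connected.
Compute connected components by grouping points that agree on all clopens:
  component: {x66, x67, x68, x69}


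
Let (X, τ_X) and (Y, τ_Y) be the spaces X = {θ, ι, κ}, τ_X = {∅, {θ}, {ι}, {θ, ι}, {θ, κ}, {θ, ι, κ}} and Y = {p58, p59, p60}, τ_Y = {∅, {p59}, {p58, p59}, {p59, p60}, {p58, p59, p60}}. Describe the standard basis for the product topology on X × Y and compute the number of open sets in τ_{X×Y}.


Basis B = {∅ × ∅, {θ} × {p59}, {ι} × {p59}, {θ} × {p58, p59}, {θ} × {p59, p60}, {θ, ι} × {p59}, {θ, κ} × {p59}, {ι} × {p58, p59}, {ι} × {p59, p60}, {θ} × {p58, p59, p60}, {θ, ι, κ} × {p59}, {ι} × {p58, p59, p60}, {θ, ι} × {p58, p59}, {θ, κ} × {p58, p59}, {θ, ι} × {p59, p60}, {θ, κ} × {p59, p60}, {θ, ι} × {p58, p59, p60}, {θ, κ} × {p58, p59, p60}, {θ, ι, κ} × {p58, p59}, {θ, ι, κ} × {p59, p60}, {θ, ι, κ} × {p58, p59, p60}}; |τ_{X×Y}| = 70.

Enumerate products U × V with U ∈ τ_X, V ∈ τ_Y (deduplicated):
  ∅ × ∅ = {} (∅)
  {θ} × {p59} = {(θ,p59)}
  {ι} × {p59} = {(ι,p59)}
  {θ} × {p58, p59} = {(θ,p58), (θ,p59)}
  {θ} × {p59, p60} = {(θ,p59), (θ,p60)}
  {θ, ι} × {p59} = {(θ,p59), (ι,p59)}
  {θ, κ} × {p59} = {(θ,p59), (κ,p59)}
  {ι} × {p58, p59} = {(ι,p58), (ι,p59)}
  {ι} × {p59, p60} = {(ι,p59), (ι,p60)}
  {θ} × {p58, p59, p60} = {(θ,p58), (θ,p59), (θ,p60)}
  {θ, ι, κ} × {p59} = {(θ,p59), (ι,p59), (κ,p59)}
  {ι} × {p58, p59, p60} = {(ι,p58), (ι,p59), (ι,p60)}
  {θ, ι} × {p58, p59} = {(θ,p58), (θ,p59), (ι,p58), (ι,p59)}
  {θ, κ} × {p58, p59} = {(θ,p58), (θ,p59), (κ,p58), (κ,p59)}
  {θ, ι} × {p59, p60} = {(θ,p59), (θ,p60), (ι,p59), (ι,p60)}
  {θ, κ} × {p59, p60} = {(θ,p59), (θ,p60), (κ,p59), (κ,p60)}
  {θ, ι} × {p58, p59, p60} = {(θ,p58), (θ,p59), (θ,p60), (ι,p58), (ι,p59), (ι,p60)}
  {θ, κ} × {p58, p59, p60} = {(θ,p58), (θ,p59), (θ,p60), (κ,p58), (κ,p59), (κ,p60)}
  {θ, ι, κ} × {p58, p59} = {(θ,p58), (θ,p59), (ι,p58), (ι,p59), (κ,p58), (κ,p59)}
  {θ, ι, κ} × {p59, p60} = {(θ,p59), (θ,p60), (ι,p59), (ι,p60), (κ,p59), (κ,p60)}
  {θ, ι, κ} × {p58, p59, p60} = {(θ,p58), (θ,p59), (θ,p60), (ι,p58), (ι,p59), (ι,p60), (κ,p58), (κ,p59), (κ,p60)}
These 21 distinct sets form the basis B.
Close under arbitrary unions to get τ_{X×Y}; counting gives |τ_{X×Y}| = 70.


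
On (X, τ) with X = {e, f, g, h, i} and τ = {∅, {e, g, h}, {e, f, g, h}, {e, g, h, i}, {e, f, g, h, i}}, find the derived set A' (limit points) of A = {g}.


A' = {e, f, h, i}

For each x ∈ X, list the open sets U ∈ τ with x ∈ U, then check whether U ∩ (A ∖ {x}) ≠ ∅ for every such U.
  x = e: opens ∋ x are {e, g, h}, {e, f, g, h}, {e, g, h, i}, {e, f, g, h, i}; each meets A ∖ {e}, so x IS a limit point.
  x = f: opens ∋ x are {e, f, g, h}, {e, f, g, h, i}; each meets A ∖ {f}, so x IS a limit point.
  x = g: open {e, g, h} ∋ x has {e, g, h} ∩ (A ∖ {g}) = ∅, so x is NOT a limit point.
  x = h: opens ∋ x are {e, g, h}, {e, f, g, h}, {e, g, h, i}, {e, f, g, h, i}; each meets A ∖ {h}, so x IS a limit point.
  x = i: opens ∋ x are {e, g, h, i}, {e, f, g, h, i}; each meets A ∖ {i}, so x IS a limit point.
Collecting: A' = {e, f, h, i}.


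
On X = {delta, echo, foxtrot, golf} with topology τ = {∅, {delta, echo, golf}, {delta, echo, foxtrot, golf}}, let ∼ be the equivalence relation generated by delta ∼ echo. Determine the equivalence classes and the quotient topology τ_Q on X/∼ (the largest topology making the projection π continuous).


X/∼ = {[delta=echo], [foxtrot], [golf]}; |τ_Q| = 3.

Equivalence classes: [delta=echo], [foxtrot], [golf].
Quotient map π: X → X/∼ sends delta ↦ [delta=echo], echo ↦ [delta=echo], foxtrot ↦ [foxtrot], golf ↦ [golf].
For each subset V ⊆ X/∼, compute π^{-1}(V) ⊆ X and check whether π^{-1}(V) ∈ τ. V is open in τ_Q iff π^{-1}(V) ∈ τ.
  V = {}: π^{-1}(V) = ∅ ∈ τ ✓.
  V = {[delta=echo]}: π^{-1}(V) = {delta, echo} ∉ τ ✗.
  V = {[foxtrot]}: π^{-1}(V) = {foxtrot} ∉ τ ✗.
  V = {[delta=echo], [foxtrot]}: π^{-1}(V) = {delta, echo, foxtrot} ∉ τ ✗.
  V = {[golf]}: π^{-1}(V) = {golf} ∉ τ ✗.
  V = {[delta=echo], [golf]}: π^{-1}(V) = {delta, echo, golf} ∈ τ ✓.
  V = {[foxtrot], [golf]}: π^{-1}(V) = {foxtrot, golf} ∉ τ ✗.
  V = {[delta=echo], [foxtrot], [golf]}: π^{-1}(V) = {delta, echo, foxtrot, golf} ∈ τ ✓.
Open sets in the quotient: τ_Q = {{}, {[delta=echo], [golf]}, {[delta=echo], [foxtrot], [golf]}} (3 elements).


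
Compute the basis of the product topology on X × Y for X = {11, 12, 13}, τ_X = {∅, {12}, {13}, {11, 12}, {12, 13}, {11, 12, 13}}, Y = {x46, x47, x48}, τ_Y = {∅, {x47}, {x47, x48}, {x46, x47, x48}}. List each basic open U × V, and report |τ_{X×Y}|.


Basis B = {∅ × ∅, {12} × {x47}, {13} × {x47}, {11, 12} × {x47}, {12} × {x47, x48}, {12, 13} × {x47}, {13} × {x47, x48}, {11, 12, 13} × {x47}, {12} × {x46, x47, x48}, {13} × {x46, x47, x48}, {11, 12} × {x47, x48}, {12, 13} × {x47, x48}, {11, 12} × {x46, x47, x48}, {11, 12, 13} × {x47, x48}, {12, 13} × {x46, x47, x48}, {11, 12, 13} × {x46, x47, x48}}; |τ_{X×Y}| = 40.

Enumerate products U × V with U ∈ τ_X, V ∈ τ_Y (deduplicated):
  ∅ × ∅ = {} (∅)
  {12} × {x47} = {(12,x47)}
  {13} × {x47} = {(13,x47)}
  {11, 12} × {x47} = {(11,x47), (12,x47)}
  {12} × {x47, x48} = {(12,x47), (12,x48)}
  {12, 13} × {x47} = {(12,x47), (13,x47)}
  {13} × {x47, x48} = {(13,x47), (13,x48)}
  {11, 12, 13} × {x47} = {(11,x47), (12,x47), (13,x47)}
  {12} × {x46, x47, x48} = {(12,x46), (12,x47), (12,x48)}
  {13} × {x46, x47, x48} = {(13,x46), (13,x47), (13,x48)}
  {11, 12} × {x47, x48} = {(11,x47), (11,x48), (12,x47), (12,x48)}
  {12, 13} × {x47, x48} = {(12,x47), (12,x48), (13,x47), (13,x48)}
  {11, 12} × {x46, x47, x48} = {(11,x46), (11,x47), (11,x48), (12,x46), (12,x47), (12,x48)}
  {11, 12, 13} × {x47, x48} = {(11,x47), (11,x48), (12,x47), (12,x48), (13,x47), (13,x48)}
  {12, 13} × {x46, x47, x48} = {(12,x46), (12,x47), (12,x48), (13,x46), (13,x47), (13,x48)}
  {11, 12, 13} × {x46, x47, x48} = {(11,x46), (11,x47), (11,x48), (12,x46), (12,x47), (12,x48), (13,x46), (13,x47), (13,x48)}
These 16 distinct sets form the basis B.
Close under arbitrary unions to get τ_{X×Y}; counting gives |τ_{X×Y}| = 40.


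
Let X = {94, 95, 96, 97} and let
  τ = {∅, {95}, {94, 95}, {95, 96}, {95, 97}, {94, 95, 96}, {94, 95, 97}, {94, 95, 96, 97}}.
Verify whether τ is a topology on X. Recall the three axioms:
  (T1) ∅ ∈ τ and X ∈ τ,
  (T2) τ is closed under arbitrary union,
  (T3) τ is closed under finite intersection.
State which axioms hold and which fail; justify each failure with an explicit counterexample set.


τ is NOT a topology on X.

Axiom (T1): ∅ ∈ τ? Yes; X ∈ τ? Yes.
Axiom (T2/T3): check pairwise unions and intersections of members of τ.
Counterexample for (T2): {95, 96} ∪ {95, 97} = {95, 96, 97} ∉ τ. Therefore τ is NOT a topology.


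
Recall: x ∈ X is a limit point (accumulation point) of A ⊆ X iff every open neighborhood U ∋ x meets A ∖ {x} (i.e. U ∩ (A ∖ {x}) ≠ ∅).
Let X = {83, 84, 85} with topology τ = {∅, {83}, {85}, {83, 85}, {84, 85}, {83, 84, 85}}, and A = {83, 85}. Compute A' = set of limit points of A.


A' = {84}

For each x ∈ X, list the open sets U ∈ τ with x ∈ U, then check whether U ∩ (A ∖ {x}) ≠ ∅ for every such U.
  x = 83: open {83} ∋ x has {83} ∩ (A ∖ {83}) = ∅, so x is NOT a limit point.
  x = 84: opens ∋ x are {84, 85}, {83, 84, 85}; each meets A ∖ {84}, so x IS a limit point.
  x = 85: open {85} ∋ x has {85} ∩ (A ∖ {85}) = ∅, so x is NOT a limit point.
Collecting: A' = {84}.


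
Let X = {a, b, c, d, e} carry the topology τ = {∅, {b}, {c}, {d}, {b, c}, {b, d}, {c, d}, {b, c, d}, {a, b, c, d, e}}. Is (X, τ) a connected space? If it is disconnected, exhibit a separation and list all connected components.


(X, τ) is connected.

Find clopen sets (U ∈ τ with X ∖ U ∈ τ):
  U = ∅, X ∖ U = {a, b, c, d, e} — both open, so U is clopen.
  U = {a, b, c, d, e}, X ∖ U = ∅ — both open, so U is clopen.
Only trivial clopens (∅ and X) exist, so (X, τ) is connected.
Compute connected components by grouping points that agree on all clopens:
  component: {a, b, c, d, e}


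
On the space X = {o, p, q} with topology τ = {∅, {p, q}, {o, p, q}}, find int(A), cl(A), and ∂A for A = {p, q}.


int(A) = {p, q}, cl(A) = {o, p, q}, ∂A = {o}.

Closed sets in (X, τ) are complements of opens:
  closed(X, τ) = {∅, {o}, {o, p, q}}.
int(A) = ⋃ {U ∈ τ : U ⊆ A}. Opens contained in A: ∅, {p, q}.
Taking the union of these: int(A) = {p, q}.
cl(A) = ⋂ {C closed : A ⊆ C}. Closed sets containing A: {o, p, q}.
Intersecting these: cl(A) = {o, p, q}.
∂A = cl(A) ∖ int(A) = {o, p, q} ∖ {p, q} = {o}.


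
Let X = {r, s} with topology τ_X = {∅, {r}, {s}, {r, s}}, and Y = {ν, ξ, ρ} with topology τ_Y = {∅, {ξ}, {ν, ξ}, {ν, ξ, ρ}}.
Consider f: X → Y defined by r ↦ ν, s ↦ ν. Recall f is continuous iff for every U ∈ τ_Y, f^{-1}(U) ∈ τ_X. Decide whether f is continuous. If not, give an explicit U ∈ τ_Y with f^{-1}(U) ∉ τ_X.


f IS continuous.

Compute f^{-1}(U) for each U ∈ τ_Y:
  U = ∅: f^{-1}(U) = ∅ ∈ τ_X ✓.
  U = {ξ}: f^{-1}(U) = ∅ ∈ τ_X ✓.
  U = {ν, ξ}: f^{-1}(U) = {r, s} ∈ τ_X ✓.
  U = {ν, ξ, ρ}: f^{-1}(U) = {r, s} ∈ τ_X ✓.
Every preimage lies in τ_X, so f IS continuous.


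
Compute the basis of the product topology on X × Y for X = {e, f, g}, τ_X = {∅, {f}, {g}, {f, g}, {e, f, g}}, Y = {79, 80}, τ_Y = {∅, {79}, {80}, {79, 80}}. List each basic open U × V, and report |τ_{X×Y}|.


Basis B = {∅ × ∅, {f} × {79}, {f} × {80}, {g} × {79}, {g} × {80}, {f} × {79, 80}, {f, g} × {79}, {f, g} × {80}, {g} × {79, 80}, {e, f, g} × {79}, {e, f, g} × {80}, {f, g} × {79, 80}, {e, f, g} × {79, 80}}; |τ_{X×Y}| = 25.

Enumerate products U × V with U ∈ τ_X, V ∈ τ_Y (deduplicated):
  ∅ × ∅ = {} (∅)
  {f} × {79} = {(f,79)}
  {f} × {80} = {(f,80)}
  {g} × {79} = {(g,79)}
  {g} × {80} = {(g,80)}
  {f} × {79, 80} = {(f,79), (f,80)}
  {f, g} × {79} = {(f,79), (g,79)}
  {f, g} × {80} = {(f,80), (g,80)}
  {g} × {79, 80} = {(g,79), (g,80)}
  {e, f, g} × {79} = {(e,79), (f,79), (g,79)}
  {e, f, g} × {80} = {(e,80), (f,80), (g,80)}
  {f, g} × {79, 80} = {(f,79), (f,80), (g,79), (g,80)}
  {e, f, g} × {79, 80} = {(e,79), (e,80), (f,79), (f,80), (g,79), (g,80)}
These 13 distinct sets form the basis B.
Close under arbitrary unions to get τ_{X×Y}; counting gives |τ_{X×Y}| = 25.


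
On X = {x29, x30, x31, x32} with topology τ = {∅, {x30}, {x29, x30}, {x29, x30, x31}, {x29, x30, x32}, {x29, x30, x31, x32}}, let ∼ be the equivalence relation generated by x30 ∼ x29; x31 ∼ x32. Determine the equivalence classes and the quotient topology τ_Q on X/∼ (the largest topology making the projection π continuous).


X/∼ = {[x29=x30], [x31=x32]}; |τ_Q| = 3.

Equivalence classes: [x29=x30], [x31=x32].
Quotient map π: X → X/∼ sends x29 ↦ [x29=x30], x30 ↦ [x29=x30], x31 ↦ [x31=x32], x32 ↦ [x31=x32].
For each subset V ⊆ X/∼, compute π^{-1}(V) ⊆ X and check whether π^{-1}(V) ∈ τ. V is open in τ_Q iff π^{-1}(V) ∈ τ.
  V = {}: π^{-1}(V) = ∅ ∈ τ ✓.
  V = {[x29=x30]}: π^{-1}(V) = {x29, x30} ∈ τ ✓.
  V = {[x31=x32]}: π^{-1}(V) = {x31, x32} ∉ τ ✗.
  V = {[x29=x30], [x31=x32]}: π^{-1}(V) = {x29, x30, x31, x32} ∈ τ ✓.
Open sets in the quotient: τ_Q = {{}, {[x29=x30]}, {[x29=x30], [x31=x32]}} (3 elements).


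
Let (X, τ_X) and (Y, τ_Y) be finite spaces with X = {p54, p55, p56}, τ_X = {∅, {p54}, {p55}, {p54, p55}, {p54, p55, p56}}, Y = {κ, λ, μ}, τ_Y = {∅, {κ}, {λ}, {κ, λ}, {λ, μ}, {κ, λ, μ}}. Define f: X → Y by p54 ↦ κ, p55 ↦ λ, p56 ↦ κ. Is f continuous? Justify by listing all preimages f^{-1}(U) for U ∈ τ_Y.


f is NOT continuous.

Compute f^{-1}(U) for each U ∈ τ_Y:
  U = ∅: f^{-1}(U) = ∅ ∈ τ_X ✓.
  U = {κ}: f^{-1}(U) = {p54, p56} ∉ τ_X ✗.
  U = {λ}: f^{-1}(U) = {p55} ∈ τ_X ✓.
  U = {κ, λ}: f^{-1}(U) = {p54, p55, p56} ∈ τ_X ✓.
  U = {λ, μ}: f^{-1}(U) = {p55} ∈ τ_X ✓.
  U = {κ, λ, μ}: f^{-1}(U) = {p54, p55, p56} ∈ τ_X ✓.
Found U = {κ} with f^{-1}(U) = {p54, p56} not in τ_X. Therefore f is NOT continuous.


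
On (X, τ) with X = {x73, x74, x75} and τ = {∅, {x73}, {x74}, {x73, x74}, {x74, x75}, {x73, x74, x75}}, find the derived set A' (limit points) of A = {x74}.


A' = {x75}

For each x ∈ X, list the open sets U ∈ τ with x ∈ U, then check whether U ∩ (A ∖ {x}) ≠ ∅ for every such U.
  x = x73: open {x73} ∋ x has {x73} ∩ (A ∖ {x73}) = ∅, so x is NOT a limit point.
  x = x74: open {x74} ∋ x has {x74} ∩ (A ∖ {x74}) = ∅, so x is NOT a limit point.
  x = x75: opens ∋ x are {x74, x75}, {x73, x74, x75}; each meets A ∖ {x75}, so x IS a limit point.
Collecting: A' = {x75}.


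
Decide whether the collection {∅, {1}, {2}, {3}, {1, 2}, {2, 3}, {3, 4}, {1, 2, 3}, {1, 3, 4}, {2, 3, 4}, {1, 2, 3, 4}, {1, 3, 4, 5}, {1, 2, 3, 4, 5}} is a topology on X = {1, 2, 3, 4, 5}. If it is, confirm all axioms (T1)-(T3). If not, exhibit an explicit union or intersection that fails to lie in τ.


τ is NOT a topology on X.

Axiom (T1): ∅ ∈ τ? Yes; X ∈ τ? Yes.
Axiom (T2/T3): check pairwise unions and intersections of members of τ.
Counterexample for (T2): {1} ∪ {3} = {1, 3} ∉ τ. Therefore τ is NOT a topology.


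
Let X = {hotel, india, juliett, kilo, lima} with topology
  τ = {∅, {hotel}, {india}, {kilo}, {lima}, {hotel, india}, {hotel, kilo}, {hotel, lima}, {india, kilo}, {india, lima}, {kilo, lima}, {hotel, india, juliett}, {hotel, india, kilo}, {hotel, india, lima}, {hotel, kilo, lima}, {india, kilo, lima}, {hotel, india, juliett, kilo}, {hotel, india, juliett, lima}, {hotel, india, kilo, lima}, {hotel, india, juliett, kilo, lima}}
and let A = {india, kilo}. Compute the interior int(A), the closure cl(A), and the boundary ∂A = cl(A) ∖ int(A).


int(A) = {india, kilo}, cl(A) = {india, juliett, kilo}, ∂A = {juliett}.

Closed sets in (X, τ) are complements of opens:
  closed(X, τ) = {∅, {juliett}, {kilo}, {lima}, {hotel, juliett}, {india, juliett}, {juliett, kilo}, {juliett, lima}, {kilo, lima}, {hotel, india, juliett}, {hotel, juliett, kilo}, {hotel, juliett, lima}, {india, juliett, kilo}, {india, juliett, lima}, {juliett, kilo, lima}, {hotel, india, juliett, kilo}, {hotel, india, juliett, lima}, {hotel, juliett, kilo, lima}, {india, juliett, kilo, lima}, {hotel, india, juliett, kilo, lima}}.
int(A) = ⋃ {U ∈ τ : U ⊆ A}. Opens contained in A: ∅, {india}, {kilo}, {india, kilo}.
Taking the union of these: int(A) = {india, kilo}.
cl(A) = ⋂ {C closed : A ⊆ C}. Closed sets containing A: {india, juliett, kilo}, {hotel, india, juliett, kilo}, {india, juliett, kilo, lima}, {hotel, india, juliett, kilo, lima}.
Intersecting these: cl(A) = {india, juliett, kilo}.
∂A = cl(A) ∖ int(A) = {india, juliett, kilo} ∖ {india, kilo} = {juliett}.


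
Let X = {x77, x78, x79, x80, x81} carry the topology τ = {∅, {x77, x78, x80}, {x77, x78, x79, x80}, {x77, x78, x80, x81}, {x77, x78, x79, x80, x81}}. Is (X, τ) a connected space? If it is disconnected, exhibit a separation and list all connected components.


(X, τ) is connected.

Find clopen sets (U ∈ τ with X ∖ U ∈ τ):
  U = ∅, X ∖ U = {x77, x78, x79, x80, x81} — both open, so U is clopen.
  U = {x77, x78, x79, x80, x81}, X ∖ U = ∅ — both open, so U is clopen.
Only trivial clopens (∅ and X) exist, so (X, τ) is connected.
Compute connected components by grouping points that agree on all clopens:
  component: {x77, x78, x79, x80, x81}


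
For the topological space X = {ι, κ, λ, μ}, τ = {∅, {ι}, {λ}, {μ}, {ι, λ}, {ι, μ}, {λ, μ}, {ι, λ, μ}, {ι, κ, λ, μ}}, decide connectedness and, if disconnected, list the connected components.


(X, τ) is connected.

Find clopen sets (U ∈ τ with X ∖ U ∈ τ):
  U = ∅, X ∖ U = {ι, κ, λ, μ} — both open, so U is clopen.
  U = {ι, κ, λ, μ}, X ∖ U = ∅ — both open, so U is clopen.
Only trivial clopens (∅ and X) exist, so (X, τ) is connected.
Compute connected components by grouping points that agree on all clopens:
  component: {ι, κ, λ, μ}


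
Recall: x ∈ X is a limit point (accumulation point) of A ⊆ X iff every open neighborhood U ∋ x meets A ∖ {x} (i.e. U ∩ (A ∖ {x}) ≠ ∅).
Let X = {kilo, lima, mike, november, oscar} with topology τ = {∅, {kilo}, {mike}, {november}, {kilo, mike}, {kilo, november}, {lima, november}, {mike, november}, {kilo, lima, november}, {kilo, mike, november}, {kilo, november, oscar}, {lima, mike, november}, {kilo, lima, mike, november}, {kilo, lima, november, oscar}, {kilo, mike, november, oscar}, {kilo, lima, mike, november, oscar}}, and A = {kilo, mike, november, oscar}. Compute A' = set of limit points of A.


A' = {lima, oscar}

For each x ∈ X, list the open sets U ∈ τ with x ∈ U, then check whether U ∩ (A ∖ {x}) ≠ ∅ for every such U.
  x = kilo: open {kilo} ∋ x has {kilo} ∩ (A ∖ {kilo}) = ∅, so x is NOT a limit point.
  x = lima: opens ∋ x are {lima, november}, {kilo, lima, november}, {lima, mike, november}, {kilo, lima, mike, november}, {kilo, lima, november, oscar}, {kilo, lima, mike, november, oscar}; each meets A ∖ {lima}, so x IS a limit point.
  x = mike: open {mike} ∋ x has {mike} ∩ (A ∖ {mike}) = ∅, so x is NOT a limit point.
  x = november: open {november} ∋ x has {november} ∩ (A ∖ {november}) = ∅, so x is NOT a limit point.
  x = oscar: opens ∋ x are {kilo, november, oscar}, {kilo, lima, november, oscar}, {kilo, mike, november, oscar}, {kilo, lima, mike, november, oscar}; each meets A ∖ {oscar}, so x IS a limit point.
Collecting: A' = {lima, oscar}.
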